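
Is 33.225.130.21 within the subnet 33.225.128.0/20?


Subnet network: 33.225.128.0
Test IP AND mask: 33.225.128.0
Yes, 33.225.130.21 is in 33.225.128.0/20


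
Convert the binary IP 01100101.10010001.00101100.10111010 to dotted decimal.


01100101 = 101
10010001 = 145
00101100 = 44
10111010 = 186
IP: 101.145.44.186


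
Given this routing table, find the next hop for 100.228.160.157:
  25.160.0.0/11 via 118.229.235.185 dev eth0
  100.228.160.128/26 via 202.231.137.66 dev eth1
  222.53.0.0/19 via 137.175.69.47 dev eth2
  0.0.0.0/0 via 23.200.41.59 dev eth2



Longest prefix match for 100.228.160.157:
  /11 25.160.0.0: no
  /26 100.228.160.128: MATCH
  /19 222.53.0.0: no
  /0 0.0.0.0: MATCH
Selected: next-hop 202.231.137.66 via eth1 (matched /26)


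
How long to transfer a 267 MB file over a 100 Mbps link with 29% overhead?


Effective throughput = 100 * (1 - 29/100) = 71 Mbps
File size in Mb = 267 * 8 = 2136 Mb
Time = 2136 / 71
Time = 30.0845 seconds


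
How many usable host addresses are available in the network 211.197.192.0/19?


Host bits = 32 - 19 = 13
Total addresses = 2^13 = 8192
Usable = total - 2 (network and broadcast)
Usable hosts: 8190


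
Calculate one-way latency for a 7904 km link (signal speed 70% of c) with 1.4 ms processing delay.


Speed = 0.7 * 3e5 km/s = 210000 km/s
Propagation delay = 7904 / 210000 = 0.0376 s = 37.6381 ms
Processing delay = 1.4 ms
Total one-way latency = 39.0381 ms


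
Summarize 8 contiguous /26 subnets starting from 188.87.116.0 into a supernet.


Original prefix: /26
Number of subnets: 8 = 2^3
New prefix = 26 - 3 = 23
Supernet: 188.87.116.0/23


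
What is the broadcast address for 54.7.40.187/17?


Network: 54.7.0.0/17
Host bits = 15
Set all host bits to 1:
Broadcast: 54.7.127.255


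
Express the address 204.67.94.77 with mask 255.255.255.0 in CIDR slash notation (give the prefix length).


Binary: 11111111.11111111.11111111.00000000
Count leading 1s
Prefix: /24


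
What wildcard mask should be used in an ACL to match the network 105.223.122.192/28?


Subnet mask: 255.255.255.240
Wildcard = 255.255.255.255 - subnet mask
255 - 255 = 0
255 - 255 = 0
255 - 255 = 0
255 - 240 = 15
Wildcard: 0.0.0.15


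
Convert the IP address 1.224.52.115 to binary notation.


1 = 00000001
224 = 11100000
52 = 00110100
115 = 01110011
Binary: 00000001.11100000.00110100.01110011


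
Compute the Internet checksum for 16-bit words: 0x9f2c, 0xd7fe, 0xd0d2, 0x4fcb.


Sum all words (with carry folding):
+ 0x9f2c = 0x9f2c
+ 0xd7fe = 0x772b
+ 0xd0d2 = 0x47fe
+ 0x4fcb = 0x97c9
One's complement: ~0x97c9
Checksum = 0x6836


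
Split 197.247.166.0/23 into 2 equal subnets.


New prefix = 23 + 1 = 24
Each subnet has 256 addresses
  197.247.166.0/24
  197.247.167.0/24
Subnets: 197.247.166.0/24, 197.247.167.0/24


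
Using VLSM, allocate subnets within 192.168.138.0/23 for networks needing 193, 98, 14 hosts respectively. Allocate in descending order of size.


193 hosts -> /24 (254 usable): 192.168.138.0/24
98 hosts -> /25 (126 usable): 192.168.139.0/25
14 hosts -> /28 (14 usable): 192.168.139.128/28
Allocation: 192.168.138.0/24 (193 hosts, 254 usable); 192.168.139.0/25 (98 hosts, 126 usable); 192.168.139.128/28 (14 hosts, 14 usable)


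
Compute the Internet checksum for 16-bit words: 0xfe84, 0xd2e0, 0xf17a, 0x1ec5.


Sum all words (with carry folding):
+ 0xfe84 = 0xfe84
+ 0xd2e0 = 0xd165
+ 0xf17a = 0xc2e0
+ 0x1ec5 = 0xe1a5
One's complement: ~0xe1a5
Checksum = 0x1e5a


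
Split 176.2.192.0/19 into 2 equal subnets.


New prefix = 19 + 1 = 20
Each subnet has 4096 addresses
  176.2.192.0/20
  176.2.208.0/20
Subnets: 176.2.192.0/20, 176.2.208.0/20


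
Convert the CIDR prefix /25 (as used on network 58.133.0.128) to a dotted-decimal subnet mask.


/25 means 25 network bits, 7 host bits
Binary: 11111111111111111111111110000000
Mask: 255.255.255.128


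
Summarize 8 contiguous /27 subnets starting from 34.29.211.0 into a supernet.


Original prefix: /27
Number of subnets: 8 = 2^3
New prefix = 27 - 3 = 24
Supernet: 34.29.211.0/24


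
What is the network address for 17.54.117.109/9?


IP:   00010001.00110110.01110101.01101101
Mask: 11111111.10000000.00000000.00000000
AND operation:
Net:  00010001.00000000.00000000.00000000
Network: 17.0.0.0/9


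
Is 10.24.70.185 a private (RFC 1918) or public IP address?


RFC 1918 private ranges:
  10.0.0.0/8 (10.0.0.0 - 10.255.255.255)
  172.16.0.0/12 (172.16.0.0 - 172.31.255.255)
  192.168.0.0/16 (192.168.0.0 - 192.168.255.255)
Private (in 10.0.0.0/8)


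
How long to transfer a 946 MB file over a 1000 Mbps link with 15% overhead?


Effective throughput = 1000 * (1 - 15/100) = 850 Mbps
File size in Mb = 946 * 8 = 7568 Mb
Time = 7568 / 850
Time = 8.9035 seconds


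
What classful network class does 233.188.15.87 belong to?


First octet: 233
Binary: 11101001
1110xxxx -> Class D (224-239)
Class D (multicast), default mask N/A


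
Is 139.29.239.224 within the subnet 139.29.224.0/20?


Subnet network: 139.29.224.0
Test IP AND mask: 139.29.224.0
Yes, 139.29.239.224 is in 139.29.224.0/20


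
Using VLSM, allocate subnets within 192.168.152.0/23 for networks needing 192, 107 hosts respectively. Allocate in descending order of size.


192 hosts -> /24 (254 usable): 192.168.152.0/24
107 hosts -> /25 (126 usable): 192.168.153.0/25
Allocation: 192.168.152.0/24 (192 hosts, 254 usable); 192.168.153.0/25 (107 hosts, 126 usable)


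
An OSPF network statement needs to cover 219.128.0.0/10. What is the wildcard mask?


Subnet mask: 255.192.0.0
Wildcard = 255.255.255.255 - subnet mask
255 - 255 = 0
255 - 192 = 63
255 - 0 = 255
255 - 0 = 255
Wildcard: 0.63.255.255


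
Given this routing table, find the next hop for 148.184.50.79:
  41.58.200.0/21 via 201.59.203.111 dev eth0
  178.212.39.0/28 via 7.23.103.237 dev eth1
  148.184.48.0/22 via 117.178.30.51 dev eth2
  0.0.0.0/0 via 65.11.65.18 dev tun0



Longest prefix match for 148.184.50.79:
  /21 41.58.200.0: no
  /28 178.212.39.0: no
  /22 148.184.48.0: MATCH
  /0 0.0.0.0: MATCH
Selected: next-hop 117.178.30.51 via eth2 (matched /22)


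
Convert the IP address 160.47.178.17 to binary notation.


160 = 10100000
47 = 00101111
178 = 10110010
17 = 00010001
Binary: 10100000.00101111.10110010.00010001


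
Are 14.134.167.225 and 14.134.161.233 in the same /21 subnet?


Mask: 255.255.248.0
14.134.167.225 AND mask = 14.134.160.0
14.134.161.233 AND mask = 14.134.160.0
Yes, same subnet (14.134.160.0)


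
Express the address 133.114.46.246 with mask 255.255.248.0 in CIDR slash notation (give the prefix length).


Binary: 11111111.11111111.11111000.00000000
Count leading 1s
Prefix: /21


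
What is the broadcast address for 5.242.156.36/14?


Network: 5.240.0.0/14
Host bits = 18
Set all host bits to 1:
Broadcast: 5.243.255.255


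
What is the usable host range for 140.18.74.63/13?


Network: 140.16.0.0
Broadcast: 140.23.255.255
First usable = network + 1
Last usable = broadcast - 1
Range: 140.16.0.1 to 140.23.255.254


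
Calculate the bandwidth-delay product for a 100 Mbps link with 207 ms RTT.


BDP = bandwidth * RTT
= 100 Mbps * 207 ms
= 100 * 1e6 * 207 / 1000 bits
= 20700000 bits
= 2587500 bytes
= 2526.8555 KB
BDP = 20700000 bits (2587500 bytes)


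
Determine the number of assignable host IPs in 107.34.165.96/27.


Host bits = 32 - 27 = 5
Total addresses = 2^5 = 32
Usable = total - 2 (network and broadcast)
Usable hosts: 30


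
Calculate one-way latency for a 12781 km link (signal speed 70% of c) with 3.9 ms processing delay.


Speed = 0.7 * 3e5 km/s = 210000 km/s
Propagation delay = 12781 / 210000 = 0.0609 s = 60.8619 ms
Processing delay = 3.9 ms
Total one-way latency = 64.7619 ms


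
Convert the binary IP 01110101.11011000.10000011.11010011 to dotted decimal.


01110101 = 117
11011000 = 216
10000011 = 131
11010011 = 211
IP: 117.216.131.211


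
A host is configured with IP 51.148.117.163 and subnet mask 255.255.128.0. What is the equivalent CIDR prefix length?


Binary: 11111111.11111111.10000000.00000000
Count leading 1s
Prefix: /17


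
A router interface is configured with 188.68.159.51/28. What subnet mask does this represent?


/28 means 28 network bits, 4 host bits
Binary: 11111111111111111111111111110000
Mask: 255.255.255.240


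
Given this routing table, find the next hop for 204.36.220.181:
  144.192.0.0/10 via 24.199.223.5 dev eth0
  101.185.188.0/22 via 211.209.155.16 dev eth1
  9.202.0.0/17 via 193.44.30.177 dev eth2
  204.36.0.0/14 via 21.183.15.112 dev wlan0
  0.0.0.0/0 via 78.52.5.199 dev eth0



Longest prefix match for 204.36.220.181:
  /10 144.192.0.0: no
  /22 101.185.188.0: no
  /17 9.202.0.0: no
  /14 204.36.0.0: MATCH
  /0 0.0.0.0: MATCH
Selected: next-hop 21.183.15.112 via wlan0 (matched /14)


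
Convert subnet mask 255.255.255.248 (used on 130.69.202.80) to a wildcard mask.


Subnet mask: 255.255.255.248
Wildcard = 255.255.255.255 - subnet mask
255 - 255 = 0
255 - 255 = 0
255 - 255 = 0
255 - 248 = 7
Wildcard: 0.0.0.7


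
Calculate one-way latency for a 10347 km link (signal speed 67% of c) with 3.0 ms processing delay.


Speed = 0.67 * 3e5 km/s = 201000 km/s
Propagation delay = 10347 / 201000 = 0.0515 s = 51.4776 ms
Processing delay = 3.0 ms
Total one-way latency = 54.4776 ms


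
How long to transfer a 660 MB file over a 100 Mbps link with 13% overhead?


Effective throughput = 100 * (1 - 13/100) = 87 Mbps
File size in Mb = 660 * 8 = 5280 Mb
Time = 5280 / 87
Time = 60.6897 seconds


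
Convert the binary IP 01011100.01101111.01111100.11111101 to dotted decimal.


01011100 = 92
01101111 = 111
01111100 = 124
11111101 = 253
IP: 92.111.124.253


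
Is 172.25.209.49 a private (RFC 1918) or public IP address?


RFC 1918 private ranges:
  10.0.0.0/8 (10.0.0.0 - 10.255.255.255)
  172.16.0.0/12 (172.16.0.0 - 172.31.255.255)
  192.168.0.0/16 (192.168.0.0 - 192.168.255.255)
Private (in 172.16.0.0/12)


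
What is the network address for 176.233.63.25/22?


IP:   10110000.11101001.00111111.00011001
Mask: 11111111.11111111.11111100.00000000
AND operation:
Net:  10110000.11101001.00111100.00000000
Network: 176.233.60.0/22


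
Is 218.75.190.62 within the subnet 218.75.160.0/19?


Subnet network: 218.75.160.0
Test IP AND mask: 218.75.160.0
Yes, 218.75.190.62 is in 218.75.160.0/19


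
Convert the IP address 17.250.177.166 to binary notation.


17 = 00010001
250 = 11111010
177 = 10110001
166 = 10100110
Binary: 00010001.11111010.10110001.10100110


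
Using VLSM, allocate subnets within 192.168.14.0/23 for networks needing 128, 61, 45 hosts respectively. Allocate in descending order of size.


128 hosts -> /24 (254 usable): 192.168.14.0/24
61 hosts -> /26 (62 usable): 192.168.15.0/26
45 hosts -> /26 (62 usable): 192.168.15.64/26
Allocation: 192.168.14.0/24 (128 hosts, 254 usable); 192.168.15.0/26 (61 hosts, 62 usable); 192.168.15.64/26 (45 hosts, 62 usable)


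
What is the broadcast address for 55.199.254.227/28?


Network: 55.199.254.224/28
Host bits = 4
Set all host bits to 1:
Broadcast: 55.199.254.239


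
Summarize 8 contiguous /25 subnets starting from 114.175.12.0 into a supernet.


Original prefix: /25
Number of subnets: 8 = 2^3
New prefix = 25 - 3 = 22
Supernet: 114.175.12.0/22


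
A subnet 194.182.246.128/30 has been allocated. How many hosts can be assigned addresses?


Host bits = 32 - 30 = 2
Total addresses = 2^2 = 4
Usable = total - 2 (network and broadcast)
Usable hosts: 2


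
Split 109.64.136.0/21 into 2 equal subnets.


New prefix = 21 + 1 = 22
Each subnet has 1024 addresses
  109.64.136.0/22
  109.64.140.0/22
Subnets: 109.64.136.0/22, 109.64.140.0/22


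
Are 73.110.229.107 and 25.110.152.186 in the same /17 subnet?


Mask: 255.255.128.0
73.110.229.107 AND mask = 73.110.128.0
25.110.152.186 AND mask = 25.110.128.0
No, different subnets (73.110.128.0 vs 25.110.128.0)


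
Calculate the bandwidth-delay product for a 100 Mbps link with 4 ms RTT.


BDP = bandwidth * RTT
= 100 Mbps * 4 ms
= 100 * 1e6 * 4 / 1000 bits
= 400000 bits
= 50000 bytes
= 48.8281 KB
BDP = 400000 bits (50000 bytes)


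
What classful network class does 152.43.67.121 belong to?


First octet: 152
Binary: 10011000
10xxxxxx -> Class B (128-191)
Class B, default mask 255.255.0.0 (/16)


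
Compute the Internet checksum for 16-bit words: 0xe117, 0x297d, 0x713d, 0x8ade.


Sum all words (with carry folding):
+ 0xe117 = 0xe117
+ 0x297d = 0x0a95
+ 0x713d = 0x7bd2
+ 0x8ade = 0x06b1
One's complement: ~0x06b1
Checksum = 0xf94e


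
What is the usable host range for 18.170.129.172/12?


Network: 18.160.0.0
Broadcast: 18.175.255.255
First usable = network + 1
Last usable = broadcast - 1
Range: 18.160.0.1 to 18.175.255.254


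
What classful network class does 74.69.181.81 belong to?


First octet: 74
Binary: 01001010
0xxxxxxx -> Class A (1-126)
Class A, default mask 255.0.0.0 (/8)


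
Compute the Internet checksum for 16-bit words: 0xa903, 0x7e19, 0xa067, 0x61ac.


Sum all words (with carry folding):
+ 0xa903 = 0xa903
+ 0x7e19 = 0x271d
+ 0xa067 = 0xc784
+ 0x61ac = 0x2931
One's complement: ~0x2931
Checksum = 0xd6ce


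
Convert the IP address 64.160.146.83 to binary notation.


64 = 01000000
160 = 10100000
146 = 10010010
83 = 01010011
Binary: 01000000.10100000.10010010.01010011


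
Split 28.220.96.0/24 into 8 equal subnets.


New prefix = 24 + 3 = 27
Each subnet has 32 addresses
  28.220.96.0/27
  28.220.96.32/27
  28.220.96.64/27
  28.220.96.96/27
  28.220.96.128/27
  28.220.96.160/27
  28.220.96.192/27
  28.220.96.224/27
Subnets: 28.220.96.0/27, 28.220.96.32/27, 28.220.96.64/27, 28.220.96.96/27, 28.220.96.128/27, 28.220.96.160/27, 28.220.96.192/27, 28.220.96.224/27


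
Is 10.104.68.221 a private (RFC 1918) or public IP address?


RFC 1918 private ranges:
  10.0.0.0/8 (10.0.0.0 - 10.255.255.255)
  172.16.0.0/12 (172.16.0.0 - 172.31.255.255)
  192.168.0.0/16 (192.168.0.0 - 192.168.255.255)
Private (in 10.0.0.0/8)


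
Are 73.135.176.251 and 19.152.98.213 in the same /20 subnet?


Mask: 255.255.240.0
73.135.176.251 AND mask = 73.135.176.0
19.152.98.213 AND mask = 19.152.96.0
No, different subnets (73.135.176.0 vs 19.152.96.0)


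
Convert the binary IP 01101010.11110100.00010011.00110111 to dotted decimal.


01101010 = 106
11110100 = 244
00010011 = 19
00110111 = 55
IP: 106.244.19.55


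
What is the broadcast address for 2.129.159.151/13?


Network: 2.128.0.0/13
Host bits = 19
Set all host bits to 1:
Broadcast: 2.135.255.255


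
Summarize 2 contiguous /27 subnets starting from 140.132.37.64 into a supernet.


Original prefix: /27
Number of subnets: 2 = 2^1
New prefix = 27 - 1 = 26
Supernet: 140.132.37.64/26


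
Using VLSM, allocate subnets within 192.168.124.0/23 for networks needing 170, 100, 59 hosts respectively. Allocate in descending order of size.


170 hosts -> /24 (254 usable): 192.168.124.0/24
100 hosts -> /25 (126 usable): 192.168.125.0/25
59 hosts -> /26 (62 usable): 192.168.125.128/26
Allocation: 192.168.124.0/24 (170 hosts, 254 usable); 192.168.125.0/25 (100 hosts, 126 usable); 192.168.125.128/26 (59 hosts, 62 usable)


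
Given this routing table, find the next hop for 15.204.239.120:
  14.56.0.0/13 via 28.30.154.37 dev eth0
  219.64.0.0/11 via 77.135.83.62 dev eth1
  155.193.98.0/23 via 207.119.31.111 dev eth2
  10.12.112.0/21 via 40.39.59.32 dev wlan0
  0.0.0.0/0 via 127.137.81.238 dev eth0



Longest prefix match for 15.204.239.120:
  /13 14.56.0.0: no
  /11 219.64.0.0: no
  /23 155.193.98.0: no
  /21 10.12.112.0: no
  /0 0.0.0.0: MATCH
Selected: next-hop 127.137.81.238 via eth0 (matched /0)


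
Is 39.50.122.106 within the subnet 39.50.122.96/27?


Subnet network: 39.50.122.96
Test IP AND mask: 39.50.122.96
Yes, 39.50.122.106 is in 39.50.122.96/27


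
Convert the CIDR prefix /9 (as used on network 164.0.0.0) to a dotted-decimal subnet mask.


/9 means 9 network bits, 23 host bits
Binary: 11111111100000000000000000000000
Mask: 255.128.0.0


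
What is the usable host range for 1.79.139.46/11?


Network: 1.64.0.0
Broadcast: 1.95.255.255
First usable = network + 1
Last usable = broadcast - 1
Range: 1.64.0.1 to 1.95.255.254


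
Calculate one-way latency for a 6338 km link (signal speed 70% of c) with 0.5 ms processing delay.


Speed = 0.7 * 3e5 km/s = 210000 km/s
Propagation delay = 6338 / 210000 = 0.0302 s = 30.181 ms
Processing delay = 0.5 ms
Total one-way latency = 30.681 ms


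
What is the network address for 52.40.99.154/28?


IP:   00110100.00101000.01100011.10011010
Mask: 11111111.11111111.11111111.11110000
AND operation:
Net:  00110100.00101000.01100011.10010000
Network: 52.40.99.144/28


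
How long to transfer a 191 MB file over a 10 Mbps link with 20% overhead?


Effective throughput = 10 * (1 - 20/100) = 8 Mbps
File size in Mb = 191 * 8 = 1528 Mb
Time = 1528 / 8
Time = 191 seconds


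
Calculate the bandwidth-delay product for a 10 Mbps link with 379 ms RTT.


BDP = bandwidth * RTT
= 10 Mbps * 379 ms
= 10 * 1e6 * 379 / 1000 bits
= 3790000 bits
= 473750 bytes
= 462.6465 KB
BDP = 3790000 bits (473750 bytes)


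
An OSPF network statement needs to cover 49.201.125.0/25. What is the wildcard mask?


Subnet mask: 255.255.255.128
Wildcard = 255.255.255.255 - subnet mask
255 - 255 = 0
255 - 255 = 0
255 - 255 = 0
255 - 128 = 127
Wildcard: 0.0.0.127


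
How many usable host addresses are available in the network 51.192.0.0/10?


Host bits = 32 - 10 = 22
Total addresses = 2^22 = 4194304
Usable = total - 2 (network and broadcast)
Usable hosts: 4194302


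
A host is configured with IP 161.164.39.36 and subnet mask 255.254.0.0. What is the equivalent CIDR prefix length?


Binary: 11111111.11111110.00000000.00000000
Count leading 1s
Prefix: /15


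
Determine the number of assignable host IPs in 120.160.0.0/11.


Host bits = 32 - 11 = 21
Total addresses = 2^21 = 2097152
Usable = total - 2 (network and broadcast)
Usable hosts: 2097150


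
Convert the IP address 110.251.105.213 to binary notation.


110 = 01101110
251 = 11111011
105 = 01101001
213 = 11010101
Binary: 01101110.11111011.01101001.11010101


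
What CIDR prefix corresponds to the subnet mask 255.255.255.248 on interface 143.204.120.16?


Binary: 11111111.11111111.11111111.11111000
Count leading 1s
Prefix: /29


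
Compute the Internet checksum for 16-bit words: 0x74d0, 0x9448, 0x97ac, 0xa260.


Sum all words (with carry folding):
+ 0x74d0 = 0x74d0
+ 0x9448 = 0x0919
+ 0x97ac = 0xa0c5
+ 0xa260 = 0x4326
One's complement: ~0x4326
Checksum = 0xbcd9


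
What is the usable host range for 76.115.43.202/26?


Network: 76.115.43.192
Broadcast: 76.115.43.255
First usable = network + 1
Last usable = broadcast - 1
Range: 76.115.43.193 to 76.115.43.254


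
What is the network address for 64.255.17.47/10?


IP:   01000000.11111111.00010001.00101111
Mask: 11111111.11000000.00000000.00000000
AND operation:
Net:  01000000.11000000.00000000.00000000
Network: 64.192.0.0/10


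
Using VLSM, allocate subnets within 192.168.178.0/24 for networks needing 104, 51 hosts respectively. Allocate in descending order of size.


104 hosts -> /25 (126 usable): 192.168.178.0/25
51 hosts -> /26 (62 usable): 192.168.178.128/26
Allocation: 192.168.178.0/25 (104 hosts, 126 usable); 192.168.178.128/26 (51 hosts, 62 usable)


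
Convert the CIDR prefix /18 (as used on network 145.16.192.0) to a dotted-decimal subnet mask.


/18 means 18 network bits, 14 host bits
Binary: 11111111111111111100000000000000
Mask: 255.255.192.0


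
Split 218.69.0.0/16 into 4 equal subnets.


New prefix = 16 + 2 = 18
Each subnet has 16384 addresses
  218.69.0.0/18
  218.69.64.0/18
  218.69.128.0/18
  218.69.192.0/18
Subnets: 218.69.0.0/18, 218.69.64.0/18, 218.69.128.0/18, 218.69.192.0/18


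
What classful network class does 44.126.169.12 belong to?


First octet: 44
Binary: 00101100
0xxxxxxx -> Class A (1-126)
Class A, default mask 255.0.0.0 (/8)


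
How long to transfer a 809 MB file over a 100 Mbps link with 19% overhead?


Effective throughput = 100 * (1 - 19/100) = 81 Mbps
File size in Mb = 809 * 8 = 6472 Mb
Time = 6472 / 81
Time = 79.9012 seconds


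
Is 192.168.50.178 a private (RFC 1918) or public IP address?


RFC 1918 private ranges:
  10.0.0.0/8 (10.0.0.0 - 10.255.255.255)
  172.16.0.0/12 (172.16.0.0 - 172.31.255.255)
  192.168.0.0/16 (192.168.0.0 - 192.168.255.255)
Private (in 192.168.0.0/16)


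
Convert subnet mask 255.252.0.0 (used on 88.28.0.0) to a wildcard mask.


Subnet mask: 255.252.0.0
Wildcard = 255.255.255.255 - subnet mask
255 - 255 = 0
255 - 252 = 3
255 - 0 = 255
255 - 0 = 255
Wildcard: 0.3.255.255


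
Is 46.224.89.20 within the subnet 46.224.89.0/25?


Subnet network: 46.224.89.0
Test IP AND mask: 46.224.89.0
Yes, 46.224.89.20 is in 46.224.89.0/25


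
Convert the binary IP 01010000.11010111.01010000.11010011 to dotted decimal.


01010000 = 80
11010111 = 215
01010000 = 80
11010011 = 211
IP: 80.215.80.211


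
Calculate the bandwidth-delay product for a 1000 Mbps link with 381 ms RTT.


BDP = bandwidth * RTT
= 1000 Mbps * 381 ms
= 1000 * 1e6 * 381 / 1000 bits
= 381000000 bits
= 47625000 bytes
= 46508.7891 KB
BDP = 381000000 bits (47625000 bytes)


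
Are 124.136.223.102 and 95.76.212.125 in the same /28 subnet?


Mask: 255.255.255.240
124.136.223.102 AND mask = 124.136.223.96
95.76.212.125 AND mask = 95.76.212.112
No, different subnets (124.136.223.96 vs 95.76.212.112)


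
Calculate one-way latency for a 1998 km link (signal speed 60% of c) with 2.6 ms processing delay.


Speed = 0.6 * 3e5 km/s = 180000 km/s
Propagation delay = 1998 / 180000 = 0.0111 s = 11.1 ms
Processing delay = 2.6 ms
Total one-way latency = 13.7 ms


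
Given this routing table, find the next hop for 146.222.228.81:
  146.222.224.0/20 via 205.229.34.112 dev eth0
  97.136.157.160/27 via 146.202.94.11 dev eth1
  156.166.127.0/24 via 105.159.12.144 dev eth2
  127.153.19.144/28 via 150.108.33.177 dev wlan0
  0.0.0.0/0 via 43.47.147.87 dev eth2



Longest prefix match for 146.222.228.81:
  /20 146.222.224.0: MATCH
  /27 97.136.157.160: no
  /24 156.166.127.0: no
  /28 127.153.19.144: no
  /0 0.0.0.0: MATCH
Selected: next-hop 205.229.34.112 via eth0 (matched /20)


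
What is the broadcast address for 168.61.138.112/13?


Network: 168.56.0.0/13
Host bits = 19
Set all host bits to 1:
Broadcast: 168.63.255.255


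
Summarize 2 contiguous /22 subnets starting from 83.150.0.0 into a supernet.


Original prefix: /22
Number of subnets: 2 = 2^1
New prefix = 22 - 1 = 21
Supernet: 83.150.0.0/21


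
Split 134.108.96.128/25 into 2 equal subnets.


New prefix = 25 + 1 = 26
Each subnet has 64 addresses
  134.108.96.128/26
  134.108.96.192/26
Subnets: 134.108.96.128/26, 134.108.96.192/26


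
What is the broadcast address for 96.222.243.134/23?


Network: 96.222.242.0/23
Host bits = 9
Set all host bits to 1:
Broadcast: 96.222.243.255


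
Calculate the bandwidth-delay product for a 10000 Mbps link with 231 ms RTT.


BDP = bandwidth * RTT
= 10000 Mbps * 231 ms
= 10000 * 1e6 * 231 / 1000 bits
= 2310000000 bits
= 288750000 bytes
= 281982.4219 KB
BDP = 2310000000 bits (288750000 bytes)


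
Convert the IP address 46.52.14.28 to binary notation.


46 = 00101110
52 = 00110100
14 = 00001110
28 = 00011100
Binary: 00101110.00110100.00001110.00011100


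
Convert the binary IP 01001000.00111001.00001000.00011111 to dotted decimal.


01001000 = 72
00111001 = 57
00001000 = 8
00011111 = 31
IP: 72.57.8.31


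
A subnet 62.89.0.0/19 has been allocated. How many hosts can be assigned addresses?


Host bits = 32 - 19 = 13
Total addresses = 2^13 = 8192
Usable = total - 2 (network and broadcast)
Usable hosts: 8190


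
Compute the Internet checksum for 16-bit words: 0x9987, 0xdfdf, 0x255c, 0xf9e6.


Sum all words (with carry folding):
+ 0x9987 = 0x9987
+ 0xdfdf = 0x7967
+ 0x255c = 0x9ec3
+ 0xf9e6 = 0x98aa
One's complement: ~0x98aa
Checksum = 0x6755


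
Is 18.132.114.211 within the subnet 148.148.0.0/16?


Subnet network: 148.148.0.0
Test IP AND mask: 18.132.0.0
No, 18.132.114.211 is not in 148.148.0.0/16


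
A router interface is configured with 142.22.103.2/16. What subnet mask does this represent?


/16 means 16 network bits, 16 host bits
Binary: 11111111111111110000000000000000
Mask: 255.255.0.0


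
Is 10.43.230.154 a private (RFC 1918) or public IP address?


RFC 1918 private ranges:
  10.0.0.0/8 (10.0.0.0 - 10.255.255.255)
  172.16.0.0/12 (172.16.0.0 - 172.31.255.255)
  192.168.0.0/16 (192.168.0.0 - 192.168.255.255)
Private (in 10.0.0.0/8)


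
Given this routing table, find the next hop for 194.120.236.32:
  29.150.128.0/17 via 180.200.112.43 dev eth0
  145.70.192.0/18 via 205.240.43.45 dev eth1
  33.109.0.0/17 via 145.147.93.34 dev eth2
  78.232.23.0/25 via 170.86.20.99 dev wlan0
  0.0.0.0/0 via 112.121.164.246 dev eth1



Longest prefix match for 194.120.236.32:
  /17 29.150.128.0: no
  /18 145.70.192.0: no
  /17 33.109.0.0: no
  /25 78.232.23.0: no
  /0 0.0.0.0: MATCH
Selected: next-hop 112.121.164.246 via eth1 (matched /0)


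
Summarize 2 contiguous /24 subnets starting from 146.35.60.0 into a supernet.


Original prefix: /24
Number of subnets: 2 = 2^1
New prefix = 24 - 1 = 23
Supernet: 146.35.60.0/23


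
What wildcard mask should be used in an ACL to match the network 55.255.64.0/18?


Subnet mask: 255.255.192.0
Wildcard = 255.255.255.255 - subnet mask
255 - 255 = 0
255 - 255 = 0
255 - 192 = 63
255 - 0 = 255
Wildcard: 0.0.63.255


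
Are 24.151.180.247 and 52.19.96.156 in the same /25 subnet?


Mask: 255.255.255.128
24.151.180.247 AND mask = 24.151.180.128
52.19.96.156 AND mask = 52.19.96.128
No, different subnets (24.151.180.128 vs 52.19.96.128)


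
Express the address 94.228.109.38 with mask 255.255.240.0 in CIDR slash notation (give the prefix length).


Binary: 11111111.11111111.11110000.00000000
Count leading 1s
Prefix: /20


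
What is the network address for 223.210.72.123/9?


IP:   11011111.11010010.01001000.01111011
Mask: 11111111.10000000.00000000.00000000
AND operation:
Net:  11011111.10000000.00000000.00000000
Network: 223.128.0.0/9


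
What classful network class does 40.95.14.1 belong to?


First octet: 40
Binary: 00101000
0xxxxxxx -> Class A (1-126)
Class A, default mask 255.0.0.0 (/8)


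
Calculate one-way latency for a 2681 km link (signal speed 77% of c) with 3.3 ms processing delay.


Speed = 0.77 * 3e5 km/s = 231000 km/s
Propagation delay = 2681 / 231000 = 0.0116 s = 11.6061 ms
Processing delay = 3.3 ms
Total one-way latency = 14.9061 ms


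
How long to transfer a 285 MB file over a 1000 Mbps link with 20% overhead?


Effective throughput = 1000 * (1 - 20/100) = 800 Mbps
File size in Mb = 285 * 8 = 2280 Mb
Time = 2280 / 800
Time = 2.85 seconds


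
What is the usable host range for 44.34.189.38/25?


Network: 44.34.189.0
Broadcast: 44.34.189.127
First usable = network + 1
Last usable = broadcast - 1
Range: 44.34.189.1 to 44.34.189.126


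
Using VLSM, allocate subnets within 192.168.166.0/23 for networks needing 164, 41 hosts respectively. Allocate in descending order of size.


164 hosts -> /24 (254 usable): 192.168.166.0/24
41 hosts -> /26 (62 usable): 192.168.167.0/26
Allocation: 192.168.166.0/24 (164 hosts, 254 usable); 192.168.167.0/26 (41 hosts, 62 usable)


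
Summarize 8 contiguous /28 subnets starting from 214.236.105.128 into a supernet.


Original prefix: /28
Number of subnets: 8 = 2^3
New prefix = 28 - 3 = 25
Supernet: 214.236.105.128/25


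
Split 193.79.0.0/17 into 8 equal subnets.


New prefix = 17 + 3 = 20
Each subnet has 4096 addresses
  193.79.0.0/20
  193.79.16.0/20
  193.79.32.0/20
  193.79.48.0/20
  193.79.64.0/20
  193.79.80.0/20
  193.79.96.0/20
  193.79.112.0/20
Subnets: 193.79.0.0/20, 193.79.16.0/20, 193.79.32.0/20, 193.79.48.0/20, 193.79.64.0/20, 193.79.80.0/20, 193.79.96.0/20, 193.79.112.0/20


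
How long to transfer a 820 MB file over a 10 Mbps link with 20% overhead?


Effective throughput = 10 * (1 - 20/100) = 8 Mbps
File size in Mb = 820 * 8 = 6560 Mb
Time = 6560 / 8
Time = 820 seconds


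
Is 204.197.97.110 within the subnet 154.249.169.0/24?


Subnet network: 154.249.169.0
Test IP AND mask: 204.197.97.0
No, 204.197.97.110 is not in 154.249.169.0/24


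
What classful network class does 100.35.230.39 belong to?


First octet: 100
Binary: 01100100
0xxxxxxx -> Class A (1-126)
Class A, default mask 255.0.0.0 (/8)


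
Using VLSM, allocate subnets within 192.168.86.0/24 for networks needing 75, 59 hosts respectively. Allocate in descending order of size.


75 hosts -> /25 (126 usable): 192.168.86.0/25
59 hosts -> /26 (62 usable): 192.168.86.128/26
Allocation: 192.168.86.0/25 (75 hosts, 126 usable); 192.168.86.128/26 (59 hosts, 62 usable)


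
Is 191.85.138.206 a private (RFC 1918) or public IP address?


RFC 1918 private ranges:
  10.0.0.0/8 (10.0.0.0 - 10.255.255.255)
  172.16.0.0/12 (172.16.0.0 - 172.31.255.255)
  192.168.0.0/16 (192.168.0.0 - 192.168.255.255)
Public (not in any RFC 1918 range)


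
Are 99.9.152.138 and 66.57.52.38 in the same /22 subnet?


Mask: 255.255.252.0
99.9.152.138 AND mask = 99.9.152.0
66.57.52.38 AND mask = 66.57.52.0
No, different subnets (99.9.152.0 vs 66.57.52.0)


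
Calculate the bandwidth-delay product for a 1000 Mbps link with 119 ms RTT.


BDP = bandwidth * RTT
= 1000 Mbps * 119 ms
= 1000 * 1e6 * 119 / 1000 bits
= 119000000 bits
= 14875000 bytes
= 14526.3672 KB
BDP = 119000000 bits (14875000 bytes)


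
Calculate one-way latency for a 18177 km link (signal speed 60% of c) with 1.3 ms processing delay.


Speed = 0.6 * 3e5 km/s = 180000 km/s
Propagation delay = 18177 / 180000 = 0.101 s = 100.9833 ms
Processing delay = 1.3 ms
Total one-way latency = 102.2833 ms


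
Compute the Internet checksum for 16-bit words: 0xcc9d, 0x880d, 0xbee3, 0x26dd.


Sum all words (with carry folding):
+ 0xcc9d = 0xcc9d
+ 0x880d = 0x54ab
+ 0xbee3 = 0x138f
+ 0x26dd = 0x3a6c
One's complement: ~0x3a6c
Checksum = 0xc593


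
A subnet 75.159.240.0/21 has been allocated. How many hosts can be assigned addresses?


Host bits = 32 - 21 = 11
Total addresses = 2^11 = 2048
Usable = total - 2 (network and broadcast)
Usable hosts: 2046


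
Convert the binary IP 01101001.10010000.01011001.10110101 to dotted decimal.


01101001 = 105
10010000 = 144
01011001 = 89
10110101 = 181
IP: 105.144.89.181


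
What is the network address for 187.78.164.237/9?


IP:   10111011.01001110.10100100.11101101
Mask: 11111111.10000000.00000000.00000000
AND operation:
Net:  10111011.00000000.00000000.00000000
Network: 187.0.0.0/9


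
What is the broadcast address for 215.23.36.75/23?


Network: 215.23.36.0/23
Host bits = 9
Set all host bits to 1:
Broadcast: 215.23.37.255


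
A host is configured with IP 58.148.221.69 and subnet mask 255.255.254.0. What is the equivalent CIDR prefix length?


Binary: 11111111.11111111.11111110.00000000
Count leading 1s
Prefix: /23


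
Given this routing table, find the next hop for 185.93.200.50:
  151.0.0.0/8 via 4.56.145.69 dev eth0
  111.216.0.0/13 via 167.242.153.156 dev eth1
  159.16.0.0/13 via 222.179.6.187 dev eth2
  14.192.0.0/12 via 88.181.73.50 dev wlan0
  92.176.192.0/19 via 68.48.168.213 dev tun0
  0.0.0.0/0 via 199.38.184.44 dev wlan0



Longest prefix match for 185.93.200.50:
  /8 151.0.0.0: no
  /13 111.216.0.0: no
  /13 159.16.0.0: no
  /12 14.192.0.0: no
  /19 92.176.192.0: no
  /0 0.0.0.0: MATCH
Selected: next-hop 199.38.184.44 via wlan0 (matched /0)


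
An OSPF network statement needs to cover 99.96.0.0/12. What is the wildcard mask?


Subnet mask: 255.240.0.0
Wildcard = 255.255.255.255 - subnet mask
255 - 255 = 0
255 - 240 = 15
255 - 0 = 255
255 - 0 = 255
Wildcard: 0.15.255.255


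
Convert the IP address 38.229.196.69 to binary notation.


38 = 00100110
229 = 11100101
196 = 11000100
69 = 01000101
Binary: 00100110.11100101.11000100.01000101


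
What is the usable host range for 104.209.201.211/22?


Network: 104.209.200.0
Broadcast: 104.209.203.255
First usable = network + 1
Last usable = broadcast - 1
Range: 104.209.200.1 to 104.209.203.254


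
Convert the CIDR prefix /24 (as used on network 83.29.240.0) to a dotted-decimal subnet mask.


/24 means 24 network bits, 8 host bits
Binary: 11111111111111111111111100000000
Mask: 255.255.255.0


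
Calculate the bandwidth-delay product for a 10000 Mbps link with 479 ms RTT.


BDP = bandwidth * RTT
= 10000 Mbps * 479 ms
= 10000 * 1e6 * 479 / 1000 bits
= 4790000000 bits
= 598750000 bytes
= 584716.7969 KB
BDP = 4790000000 bits (598750000 bytes)


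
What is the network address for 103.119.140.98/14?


IP:   01100111.01110111.10001100.01100010
Mask: 11111111.11111100.00000000.00000000
AND operation:
Net:  01100111.01110100.00000000.00000000
Network: 103.116.0.0/14


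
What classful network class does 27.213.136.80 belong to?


First octet: 27
Binary: 00011011
0xxxxxxx -> Class A (1-126)
Class A, default mask 255.0.0.0 (/8)


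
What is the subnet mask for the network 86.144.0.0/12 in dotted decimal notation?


/12 means 12 network bits, 20 host bits
Binary: 11111111111100000000000000000000
Mask: 255.240.0.0


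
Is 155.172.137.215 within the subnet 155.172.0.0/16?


Subnet network: 155.172.0.0
Test IP AND mask: 155.172.0.0
Yes, 155.172.137.215 is in 155.172.0.0/16


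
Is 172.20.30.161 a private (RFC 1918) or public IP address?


RFC 1918 private ranges:
  10.0.0.0/8 (10.0.0.0 - 10.255.255.255)
  172.16.0.0/12 (172.16.0.0 - 172.31.255.255)
  192.168.0.0/16 (192.168.0.0 - 192.168.255.255)
Private (in 172.16.0.0/12)


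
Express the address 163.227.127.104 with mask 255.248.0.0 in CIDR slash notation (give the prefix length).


Binary: 11111111.11111000.00000000.00000000
Count leading 1s
Prefix: /13


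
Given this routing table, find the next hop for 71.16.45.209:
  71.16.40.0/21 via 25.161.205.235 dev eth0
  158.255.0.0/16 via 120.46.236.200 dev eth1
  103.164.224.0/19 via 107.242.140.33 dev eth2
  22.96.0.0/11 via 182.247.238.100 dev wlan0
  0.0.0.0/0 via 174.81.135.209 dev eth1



Longest prefix match for 71.16.45.209:
  /21 71.16.40.0: MATCH
  /16 158.255.0.0: no
  /19 103.164.224.0: no
  /11 22.96.0.0: no
  /0 0.0.0.0: MATCH
Selected: next-hop 25.161.205.235 via eth0 (matched /21)


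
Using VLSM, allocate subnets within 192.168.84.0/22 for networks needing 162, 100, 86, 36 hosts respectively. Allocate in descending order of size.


162 hosts -> /24 (254 usable): 192.168.84.0/24
100 hosts -> /25 (126 usable): 192.168.85.0/25
86 hosts -> /25 (126 usable): 192.168.85.128/25
36 hosts -> /26 (62 usable): 192.168.86.0/26
Allocation: 192.168.84.0/24 (162 hosts, 254 usable); 192.168.85.0/25 (100 hosts, 126 usable); 192.168.85.128/25 (86 hosts, 126 usable); 192.168.86.0/26 (36 hosts, 62 usable)


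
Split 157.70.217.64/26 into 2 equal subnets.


New prefix = 26 + 1 = 27
Each subnet has 32 addresses
  157.70.217.64/27
  157.70.217.96/27
Subnets: 157.70.217.64/27, 157.70.217.96/27


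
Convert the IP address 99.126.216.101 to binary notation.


99 = 01100011
126 = 01111110
216 = 11011000
101 = 01100101
Binary: 01100011.01111110.11011000.01100101


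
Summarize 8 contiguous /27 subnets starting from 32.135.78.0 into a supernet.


Original prefix: /27
Number of subnets: 8 = 2^3
New prefix = 27 - 3 = 24
Supernet: 32.135.78.0/24


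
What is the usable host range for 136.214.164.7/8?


Network: 136.0.0.0
Broadcast: 136.255.255.255
First usable = network + 1
Last usable = broadcast - 1
Range: 136.0.0.1 to 136.255.255.254


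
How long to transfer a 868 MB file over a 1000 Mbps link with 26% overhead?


Effective throughput = 1000 * (1 - 26/100) = 740 Mbps
File size in Mb = 868 * 8 = 6944 Mb
Time = 6944 / 740
Time = 9.3838 seconds


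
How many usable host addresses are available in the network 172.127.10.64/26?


Host bits = 32 - 26 = 6
Total addresses = 2^6 = 64
Usable = total - 2 (network and broadcast)
Usable hosts: 62


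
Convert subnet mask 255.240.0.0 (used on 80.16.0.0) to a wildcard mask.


Subnet mask: 255.240.0.0
Wildcard = 255.255.255.255 - subnet mask
255 - 255 = 0
255 - 240 = 15
255 - 0 = 255
255 - 0 = 255
Wildcard: 0.15.255.255


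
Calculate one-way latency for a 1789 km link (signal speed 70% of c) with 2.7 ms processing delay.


Speed = 0.7 * 3e5 km/s = 210000 km/s
Propagation delay = 1789 / 210000 = 0.0085 s = 8.519 ms
Processing delay = 2.7 ms
Total one-way latency = 11.219 ms


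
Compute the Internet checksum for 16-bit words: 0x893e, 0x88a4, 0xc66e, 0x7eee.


Sum all words (with carry folding):
+ 0x893e = 0x893e
+ 0x88a4 = 0x11e3
+ 0xc66e = 0xd851
+ 0x7eee = 0x5740
One's complement: ~0x5740
Checksum = 0xa8bf


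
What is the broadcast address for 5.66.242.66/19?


Network: 5.66.224.0/19
Host bits = 13
Set all host bits to 1:
Broadcast: 5.66.255.255


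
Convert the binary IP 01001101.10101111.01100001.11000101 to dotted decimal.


01001101 = 77
10101111 = 175
01100001 = 97
11000101 = 197
IP: 77.175.97.197


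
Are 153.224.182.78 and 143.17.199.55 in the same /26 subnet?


Mask: 255.255.255.192
153.224.182.78 AND mask = 153.224.182.64
143.17.199.55 AND mask = 143.17.199.0
No, different subnets (153.224.182.64 vs 143.17.199.0)


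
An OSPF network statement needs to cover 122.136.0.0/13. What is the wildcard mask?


Subnet mask: 255.248.0.0
Wildcard = 255.255.255.255 - subnet mask
255 - 255 = 0
255 - 248 = 7
255 - 0 = 255
255 - 0 = 255
Wildcard: 0.7.255.255


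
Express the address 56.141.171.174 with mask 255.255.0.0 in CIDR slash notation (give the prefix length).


Binary: 11111111.11111111.00000000.00000000
Count leading 1s
Prefix: /16


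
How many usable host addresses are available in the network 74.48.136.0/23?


Host bits = 32 - 23 = 9
Total addresses = 2^9 = 512
Usable = total - 2 (network and broadcast)
Usable hosts: 510


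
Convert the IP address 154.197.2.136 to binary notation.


154 = 10011010
197 = 11000101
2 = 00000010
136 = 10001000
Binary: 10011010.11000101.00000010.10001000


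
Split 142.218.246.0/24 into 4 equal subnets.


New prefix = 24 + 2 = 26
Each subnet has 64 addresses
  142.218.246.0/26
  142.218.246.64/26
  142.218.246.128/26
  142.218.246.192/26
Subnets: 142.218.246.0/26, 142.218.246.64/26, 142.218.246.128/26, 142.218.246.192/26


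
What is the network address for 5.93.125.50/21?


IP:   00000101.01011101.01111101.00110010
Mask: 11111111.11111111.11111000.00000000
AND operation:
Net:  00000101.01011101.01111000.00000000
Network: 5.93.120.0/21


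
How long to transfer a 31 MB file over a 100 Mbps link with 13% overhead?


Effective throughput = 100 * (1 - 13/100) = 87 Mbps
File size in Mb = 31 * 8 = 248 Mb
Time = 248 / 87
Time = 2.8506 seconds


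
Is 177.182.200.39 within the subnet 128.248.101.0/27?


Subnet network: 128.248.101.0
Test IP AND mask: 177.182.200.32
No, 177.182.200.39 is not in 128.248.101.0/27


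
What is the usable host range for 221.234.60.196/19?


Network: 221.234.32.0
Broadcast: 221.234.63.255
First usable = network + 1
Last usable = broadcast - 1
Range: 221.234.32.1 to 221.234.63.254


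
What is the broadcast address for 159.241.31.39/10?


Network: 159.192.0.0/10
Host bits = 22
Set all host bits to 1:
Broadcast: 159.255.255.255


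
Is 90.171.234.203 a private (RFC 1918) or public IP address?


RFC 1918 private ranges:
  10.0.0.0/8 (10.0.0.0 - 10.255.255.255)
  172.16.0.0/12 (172.16.0.0 - 172.31.255.255)
  192.168.0.0/16 (192.168.0.0 - 192.168.255.255)
Public (not in any RFC 1918 range)
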